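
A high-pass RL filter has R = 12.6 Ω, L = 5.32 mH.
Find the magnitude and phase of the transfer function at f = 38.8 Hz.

Step 1 — Angular frequency: ω = 2π·38.8 = 243.8 rad/s.
Step 2 — Transfer function: H(jω) = jωL/(R + jωL).
Step 3 — Numerator jωL = j·1.297; denominator R + jωL = 12.6 + j1.297.
Step 4 — H = 0.01048 + j0.1019.
Step 5 — Magnitude: |H| = 0.1024 (-19.8 dB); phase: φ = 84.1°.

|H| = 0.1024 (-19.8 dB), φ = 84.1°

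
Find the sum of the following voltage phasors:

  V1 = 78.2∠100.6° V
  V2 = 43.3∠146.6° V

Step 1 — Convert each phasor to rectangular form:
  V1 = 78.2·(cos(100.6°) + j·sin(100.6°)) = -14.38 + j76.87 V
  V2 = 43.3·(cos(146.6°) + j·sin(146.6°)) = -36.15 + j23.84 V
Step 2 — Sum components: V_total = -50.53 + j100.7 V.
Step 3 — Convert to polar: |V_total| = 112.7 V, ∠V_total = 116.6°.

V_total = 112.7∠116.6° V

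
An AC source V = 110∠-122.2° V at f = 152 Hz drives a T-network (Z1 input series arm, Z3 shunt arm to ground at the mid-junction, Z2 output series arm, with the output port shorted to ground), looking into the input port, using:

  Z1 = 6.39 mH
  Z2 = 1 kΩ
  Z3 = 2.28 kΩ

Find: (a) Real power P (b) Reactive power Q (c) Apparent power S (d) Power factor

Step 1 — Angular frequency: ω = 2π·f = 2π·152 = 955 rad/s.
Step 2 — Component impedances:
  Z1: Z = jωL = j·955·0.00639 = 0 + j6.103 Ω
  Z2: Z = R = 1000 Ω
  Z3: Z = R = 2280 Ω
Step 3 — With the output port shorted to ground, the output series arm Z2 runs from the junction to ground; the shunt arm Z3 also runs from the junction to ground. They appear in parallel: Z3 || Z2 = 695.1 Ω.
Step 4 — Series with input arm Z1: Z_in = Z1 + (Z3 || Z2) = 695.1 + j6.103 Ω = 695.1∠0.5° Ω.
Step 5 — Source phasor: V = 110∠-122.2° V = -58.62 - j93.08 V.
Step 6 — Current: I = V / Z = -0.08549 - j0.1332 A = 0.1582∠-122.7° A.
Step 7 — Complex power: S = V·I* = 17.41 + j0.1528 VA.
Step 8 — Real power: P = Re(S) = 17.41 W.
Step 9 — Reactive power: Q = Im(S) = 0.1528 VAR.
Step 10 — Apparent power: |S| = 17.41 VA.
Step 11 — Power factor: PF = P/|S| = 1 (lagging).

(a) P = 17.41 W  (b) Q = 0.1528 VAR  (c) S = 17.41 VA  (d) PF = 1 (lagging)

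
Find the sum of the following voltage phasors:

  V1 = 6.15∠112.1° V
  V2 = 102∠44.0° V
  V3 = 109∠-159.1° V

Step 1 — Convert each phasor to rectangular form:
  V1 = 6.15·(cos(112.1°) + j·sin(112.1°)) = -2.314 + j5.698 V
  V2 = 102·(cos(44.0°) + j·sin(44.0°)) = 73.37 + j70.86 V
  V3 = 109·(cos(-159.1°) + j·sin(-159.1°)) = -101.8 - j38.88 V
Step 2 — Sum components: V_total = -30.77 + j37.67 V.
Step 3 — Convert to polar: |V_total| = 48.64 V, ∠V_total = 129.2°.

V_total = 48.64∠129.2° V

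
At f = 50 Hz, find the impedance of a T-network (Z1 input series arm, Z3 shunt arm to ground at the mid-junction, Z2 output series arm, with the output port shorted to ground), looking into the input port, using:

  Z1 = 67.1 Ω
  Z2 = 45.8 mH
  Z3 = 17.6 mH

Step 1 — Angular frequency: ω = 2π·f = 2π·50 = 314.2 rad/s.
Step 2 — Component impedances:
  Z1: Z = R = 67.1 Ω
  Z2: Z = jωL = j·314.2·0.0458 = 0 + j14.39 Ω
  Z3: Z = jωL = j·314.2·0.0176 = 0 + j5.529 Ω
Step 3 — With the output port shorted to ground, the output series arm Z2 runs from the junction to ground; the shunt arm Z3 also runs from the junction to ground. They appear in parallel: Z3 || Z2 = 0 + j3.994 Ω.
Step 4 — Series with input arm Z1: Z_in = Z1 + (Z3 || Z2) = 67.1 + j3.994 Ω = 67.22∠3.4° Ω.

Z = 67.1 + j3.994 Ω = 67.22∠3.4° Ω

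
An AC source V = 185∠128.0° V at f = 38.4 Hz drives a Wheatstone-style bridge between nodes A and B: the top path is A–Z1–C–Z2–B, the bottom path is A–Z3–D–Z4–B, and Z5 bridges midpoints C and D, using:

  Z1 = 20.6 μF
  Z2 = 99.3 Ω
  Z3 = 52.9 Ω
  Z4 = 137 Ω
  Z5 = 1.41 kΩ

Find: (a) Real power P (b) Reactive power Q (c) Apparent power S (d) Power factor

Step 1 — Angular frequency: ω = 2π·f = 2π·38.4 = 241.3 rad/s.
Step 2 — Component impedances:
  Z1: Z = 1/(jωC) = -j/(ω·C) = 0 - j201.2 Ω
  Z2: Z = R = 99.3 Ω
  Z3: Z = R = 52.9 Ω
  Z4: Z = R = 137 Ω
  Z5: Z = R = 1410 Ω
Step 3 — Bridge requires nodal analysis (the Z5 bridge couples midpoints C and D, so the two paths cannot be reduced to a simple series/parallel combination). Setting node B to ground and injecting 1 A at node A, the 3-node admittance system at A, C, D solves to V_A = Z_AB = 108.5 - j55.19 Ω = 121.7∠-27.0° Ω.
Step 4 — Source phasor: V = 185∠128.0° V = -113.9 + j145.8 V.
Step 5 — Current: I = V / Z = -1.377 + j0.6432 A = 1.52∠155.0° A.
Step 6 — Complex power: S = V·I* = 250.6 - j127.5 VA.
Step 7 — Real power: P = Re(S) = 250.6 W.
Step 8 — Reactive power: Q = Im(S) = -127.5 VAR.
Step 9 — Apparent power: |S| = 281.2 VA.
Step 10 — Power factor: PF = P/|S| = 0.8913 (leading).

(a) P = 250.6 W  (b) Q = -127.5 VAR  (c) S = 281.2 VA  (d) PF = 0.8913 (leading)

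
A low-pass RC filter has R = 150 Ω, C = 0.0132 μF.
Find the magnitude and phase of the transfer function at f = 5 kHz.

Step 1 — Angular frequency: ω = 2π·5000 = 3.142e+04 rad/s.
Step 2 — Transfer function: H(jω) = 1/(1 + jωRC).
Step 3 — Denominator: 1 + jωRC = 1 + j·3.142e+04·150·1.32e-08 = 1 + j0.0622.
Step 4 — H = 0.9961 - j0.06196.
Step 5 — Magnitude: |H| = 0.9981 (-0.0 dB); phase: φ = -3.6°.

|H| = 0.9981 (-0.0 dB), φ = -3.6°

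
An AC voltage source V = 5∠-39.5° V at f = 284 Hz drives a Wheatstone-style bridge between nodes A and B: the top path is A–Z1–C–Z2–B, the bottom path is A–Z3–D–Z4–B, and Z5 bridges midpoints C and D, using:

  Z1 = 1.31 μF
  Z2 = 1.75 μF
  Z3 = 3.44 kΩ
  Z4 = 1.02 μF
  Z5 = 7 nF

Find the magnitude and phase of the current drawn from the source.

Step 1 — Angular frequency: ω = 2π·f = 2π·284 = 1784 rad/s.
Step 2 — Component impedances:
  Z1: Z = 1/(jωC) = -j/(ω·C) = 0 - j427.8 Ω
  Z2: Z = 1/(jωC) = -j/(ω·C) = 0 - j320.2 Ω
  Z3: Z = R = 3440 Ω
  Z4: Z = 1/(jωC) = -j/(ω·C) = 0 - j549.4 Ω
  Z5: Z = 1/(jωC) = -j/(ω·C) = 0 - j8.006e+04 Ω
Step 3 — Bridge requires nodal analysis (the Z5 bridge couples midpoints C and D, so the two paths cannot be reduced to a simple series/parallel combination). Setting node B to ground and injecting 1 A at node A, the 3-node admittance system at A, C, D solves to V_A = Z_AB = 141.3 - j693.8 Ω = 708.1∠-78.5° Ω.
Step 4 — Source phasor: V = 5∠-39.5° V = 3.858 - j3.18 V.
Step 5 — Ohm's law: I = V / Z_total = (3.858 - j3.18) / (141.3 - j693.8) = 0.005489 + j0.004442 A.
Step 6 — Convert to polar: |I| = 0.007061 A, ∠I = 39.0°.

I = 0.007061∠39.0° A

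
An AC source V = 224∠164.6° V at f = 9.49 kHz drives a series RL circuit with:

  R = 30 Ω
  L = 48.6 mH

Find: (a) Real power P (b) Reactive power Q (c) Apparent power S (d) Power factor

Step 1 — Angular frequency: ω = 2π·f = 2π·9490 = 5.963e+04 rad/s.
Step 2 — Component impedances:
  R: Z = R = 30 Ω
  L: Z = jωL = j·5.963e+04·0.0486 = 0 + j2898 Ω
Step 3 — Series combination: Z_total = R + L = 30 + j2898 Ω = 2898∠89.4° Ω.
Step 4 — Source phasor: V = 224∠164.6° V = -216 + j59.48 V.
Step 5 — Current: I = V / Z = 0.01975 + j0.07473 A = 0.07729∠75.2° A.
Step 6 — Complex power: S = V·I* = 0.1792 + j17.31 VA.
Step 7 — Real power: P = Re(S) = 0.1792 W.
Step 8 — Reactive power: Q = Im(S) = 17.31 VAR.
Step 9 — Apparent power: |S| = 17.31 VA.
Step 10 — Power factor: PF = P/|S| = 0.01035 (lagging).

(a) P = 0.1792 W  (b) Q = 17.31 VAR  (c) S = 17.31 VA  (d) PF = 0.01035 (lagging)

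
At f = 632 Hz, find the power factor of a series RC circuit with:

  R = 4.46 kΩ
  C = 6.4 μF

Step 1 — Angular frequency: ω = 2π·f = 2π·632 = 3971 rad/s.
Step 2 — Component impedances:
  R: Z = R = 4460 Ω
  C: Z = 1/(jωC) = -j/(ω·C) = 0 - j39.35 Ω
Step 3 — Series combination: Z_total = R + C = 4460 - j39.35 Ω = 4460∠-0.5° Ω.
Step 4 — Power factor: PF = cos(φ) = Re(Z)/|Z| = 4460/4460 = 1.
Step 5 — Type: Im(Z) = -39.35 ⇒ leading (phase φ = -0.5°).

PF = 1 (leading, φ = -0.5°)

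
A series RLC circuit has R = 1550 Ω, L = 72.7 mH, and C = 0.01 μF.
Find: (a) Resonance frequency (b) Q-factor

Step 1 — Resonance condition Im(Z)=0 gives ω₀ = 1/√(LC).
Step 2 — ω₀ = 1/√(0.0727·1e-08) = 3.709e+04 rad/s.
Step 3 — f₀ = ω₀/(2π) = 5903 Hz.
Step 4 — Series Q: Q = ω₀L/R = 3.709e+04·0.0727/1550 = 1.74.

(a) f₀ = 5903 Hz  (b) Q = 1.74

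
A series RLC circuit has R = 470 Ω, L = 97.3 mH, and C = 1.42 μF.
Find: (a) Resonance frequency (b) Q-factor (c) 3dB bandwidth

Step 1 — Resonance: ω₀ = 1/√(LC) = 1/√(0.0973·1.42e-06) = 2690 rad/s.
Step 2 — f₀ = ω₀/(2π) = 428.2 Hz.
Step 3 — Series Q: Q = ω₀L/R = 2690·0.0973/470 = 0.5569.
Step 4 — Bandwidth: Δω = ω₀/Q = 4830 rad/s; BW = Δω/(2π) = 768.8 Hz.

(a) f₀ = 428.2 Hz  (b) Q = 0.5569  (c) BW = 768.8 Hz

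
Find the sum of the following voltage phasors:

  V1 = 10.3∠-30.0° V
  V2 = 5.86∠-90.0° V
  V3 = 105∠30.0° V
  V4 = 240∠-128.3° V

Step 1 — Convert each phasor to rectangular form:
  V1 = 10.3·(cos(-30.0°) + j·sin(-30.0°)) = 8.92 - j5.15 V
  V2 = 5.86·(cos(-90.0°) + j·sin(-90.0°)) = 0 - j5.86 V
  V3 = 105·(cos(30.0°) + j·sin(30.0°)) = 90.93 + j52.5 V
  V4 = 240·(cos(-128.3°) + j·sin(-128.3°)) = -148.7 - j188.3 V
Step 2 — Sum components: V_total = -48.89 - j146.9 V.
Step 3 — Convert to polar: |V_total| = 154.8 V, ∠V_total = -108.4°.

V_total = 154.8∠-108.4° V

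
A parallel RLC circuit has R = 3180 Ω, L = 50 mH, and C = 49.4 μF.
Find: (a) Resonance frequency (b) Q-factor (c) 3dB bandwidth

Step 1 — Resonance: ω₀ = 1/√(LC) = 1/√(0.05·4.94e-05) = 636.3 rad/s.
Step 2 — f₀ = ω₀/(2π) = 101.3 Hz.
Step 3 — Parallel Q: Q = R/(ω₀L) = 3180/(636.3·0.05) = 99.96.
Step 4 — Bandwidth: Δω = ω₀/Q = 6.366 rad/s; BW = Δω/(2π) = 1.013 Hz.

(a) f₀ = 101.3 Hz  (b) Q = 99.96  (c) BW = 1.013 Hz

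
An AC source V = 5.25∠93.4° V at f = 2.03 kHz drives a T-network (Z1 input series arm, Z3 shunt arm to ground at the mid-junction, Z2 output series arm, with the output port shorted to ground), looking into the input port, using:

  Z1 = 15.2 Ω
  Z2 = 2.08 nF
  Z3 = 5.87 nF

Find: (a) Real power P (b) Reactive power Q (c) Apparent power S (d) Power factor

Step 1 — Angular frequency: ω = 2π·f = 2π·2030 = 1.275e+04 rad/s.
Step 2 — Component impedances:
  Z1: Z = R = 15.2 Ω
  Z2: Z = 1/(jωC) = -j/(ω·C) = 0 - j3.769e+04 Ω
  Z3: Z = 1/(jωC) = -j/(ω·C) = 0 - j1.336e+04 Ω
Step 3 — With the output port shorted to ground, the output series arm Z2 runs from the junction to ground; the shunt arm Z3 also runs from the junction to ground. They appear in parallel: Z3 || Z2 = 0 - j9862 Ω.
Step 4 — Series with input arm Z1: Z_in = Z1 + (Z3 || Z2) = 15.2 - j9862 Ω = 9862∠-89.9° Ω.
Step 5 — Source phasor: V = 5.25∠93.4° V = -0.3114 + j5.241 V.
Step 6 — Current: I = V / Z = -0.0005315 - j3.075e-05 A = 0.0005324∠-176.7° A.
Step 7 — Complex power: S = V·I* = 4.308e-06 - j0.002795 VA.
Step 8 — Real power: P = Re(S) = 4.308e-06 W.
Step 9 — Reactive power: Q = Im(S) = -0.002795 VAR.
Step 10 — Apparent power: |S| = 0.002795 VA.
Step 11 — Power factor: PF = P/|S| = 0.001541 (leading).

(a) P = 4.308e-06 W  (b) Q = -0.002795 VAR  (c) S = 0.002795 VA  (d) PF = 0.001541 (leading)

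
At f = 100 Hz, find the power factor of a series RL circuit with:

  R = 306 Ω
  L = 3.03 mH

Step 1 — Angular frequency: ω = 2π·f = 2π·100 = 628.3 rad/s.
Step 2 — Component impedances:
  R: Z = R = 306 Ω
  L: Z = jωL = j·628.3·0.00303 = 0 + j1.904 Ω
Step 3 — Series combination: Z_total = R + L = 306 + j1.904 Ω = 306∠0.4° Ω.
Step 4 — Power factor: PF = cos(φ) = Re(Z)/|Z| = 306/306 = 1.
Step 5 — Type: Im(Z) = 1.904 ⇒ lagging (phase φ = 0.4°).

PF = 1 (lagging, φ = 0.4°)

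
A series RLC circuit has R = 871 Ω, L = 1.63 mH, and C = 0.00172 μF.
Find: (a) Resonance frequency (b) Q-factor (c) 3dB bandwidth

Step 1 — Resonance condition Im(Z)=0 gives ω₀ = 1/√(LC).
Step 2 — ω₀ = 1/√(0.00163·1.72e-09) = 5.972e+05 rad/s.
Step 3 — f₀ = ω₀/(2π) = 9.505e+04 Hz.
Step 4 — Series Q: Q = ω₀L/R = 5.972e+05·0.00163/871 = 1.118.
Step 5 — 3dB bandwidth: Δω = ω₀/Q = 5.344e+05 rad/s; BW = Δω/(2π) = 8.505e+04 Hz.

(a) f₀ = 9.505e+04 Hz  (b) Q = 1.118  (c) BW = 8.505e+04 Hz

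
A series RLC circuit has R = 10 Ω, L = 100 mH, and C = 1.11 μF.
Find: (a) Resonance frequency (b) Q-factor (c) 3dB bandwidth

Step 1 — Resonance: ω₀ = 1/√(LC) = 1/√(0.1·1.11e-06) = 3002 rad/s.
Step 2 — f₀ = ω₀/(2π) = 477.7 Hz.
Step 3 — Series Q: Q = ω₀L/R = 3002·0.1/10 = 30.02.
Step 4 — Bandwidth: Δω = ω₀/Q = 100 rad/s; BW = Δω/(2π) = 15.92 Hz.

(a) f₀ = 477.7 Hz  (b) Q = 30.02  (c) BW = 15.92 Hz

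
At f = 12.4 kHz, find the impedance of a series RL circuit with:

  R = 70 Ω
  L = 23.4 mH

Step 1 — Angular frequency: ω = 2π·f = 2π·1.24e+04 = 7.791e+04 rad/s.
Step 2 — Component impedances:
  R: Z = R = 70 Ω
  L: Z = jωL = j·7.791e+04·0.0234 = 0 + j1823 Ω
Step 3 — Series combination: Z_total = R + L = 70 + j1823 Ω = 1824∠87.8° Ω.

Z = 70 + j1823 Ω = 1824∠87.8° Ω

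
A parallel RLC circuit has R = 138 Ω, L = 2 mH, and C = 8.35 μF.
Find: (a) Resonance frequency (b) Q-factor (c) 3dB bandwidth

Step 1 — Resonance: ω₀ = 1/√(LC) = 1/√(0.002·8.35e-06) = 7738 rad/s.
Step 2 — f₀ = ω₀/(2π) = 1232 Hz.
Step 3 — Parallel Q: Q = R/(ω₀L) = 138/(7738·0.002) = 8.917.
Step 4 — Bandwidth: Δω = ω₀/Q = 867.8 rad/s; BW = Δω/(2π) = 138.1 Hz.

(a) f₀ = 1232 Hz  (b) Q = 8.917  (c) BW = 138.1 Hz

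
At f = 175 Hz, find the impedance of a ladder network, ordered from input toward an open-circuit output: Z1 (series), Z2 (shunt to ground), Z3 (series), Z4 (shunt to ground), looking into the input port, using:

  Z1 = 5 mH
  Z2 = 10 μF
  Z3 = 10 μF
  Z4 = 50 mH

Step 1 — Angular frequency: ω = 2π·f = 2π·175 = 1100 rad/s.
Step 2 — Component impedances:
  Z1: Z = jωL = j·1100·0.005 = 0 + j5.498 Ω
  Z2: Z = 1/(jωC) = -j/(ω·C) = 0 - j90.95 Ω
  Z3: Z = 1/(jωC) = -j/(ω·C) = 0 - j90.95 Ω
  Z4: Z = jωL = j·1100·0.05 = 0 + j54.98 Ω
Step 3 — Ladder network (open output): work backward from the far end, alternating series and parallel combinations. Z_in = 0 - j20.28 Ω = 20.28∠-90.0° Ω.

Z = 0 - j20.28 Ω = 20.28∠-90.0° Ω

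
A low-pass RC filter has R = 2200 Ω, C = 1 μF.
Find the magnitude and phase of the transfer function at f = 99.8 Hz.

Step 1 — Angular frequency: ω = 2π·99.8 = 627.1 rad/s.
Step 2 — Transfer function: H(jω) = 1/(1 + jωRC).
Step 3 — Denominator: 1 + jωRC = 1 + j·627.1·2200·1e-06 = 1 + j1.38.
Step 4 — H = 0.3445 - j0.4752.
Step 5 — Magnitude: |H| = 0.5869 (-4.6 dB); phase: φ = -54.1°.

|H| = 0.5869 (-4.6 dB), φ = -54.1°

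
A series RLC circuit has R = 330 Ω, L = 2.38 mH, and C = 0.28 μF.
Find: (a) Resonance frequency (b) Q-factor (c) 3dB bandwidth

Step 1 — Resonance: ω₀ = 1/√(LC) = 1/√(0.00238·2.8e-07) = 3.874e+04 rad/s.
Step 2 — f₀ = ω₀/(2π) = 6165 Hz.
Step 3 — Series Q: Q = ω₀L/R = 3.874e+04·0.00238/330 = 0.2794.
Step 4 — Bandwidth: Δω = ω₀/Q = 1.387e+05 rad/s; BW = Δω/(2π) = 2.207e+04 Hz.

(a) f₀ = 6165 Hz  (b) Q = 0.2794  (c) BW = 2.207e+04 Hz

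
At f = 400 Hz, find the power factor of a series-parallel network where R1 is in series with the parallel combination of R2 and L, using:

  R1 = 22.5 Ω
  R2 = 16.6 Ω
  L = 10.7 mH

Step 1 — Angular frequency: ω = 2π·f = 2π·400 = 2513 rad/s.
Step 2 — Component impedances:
  R1: Z = R = 22.5 Ω
  R2: Z = R = 16.6 Ω
  L: Z = jωL = j·2513·0.0107 = 0 + j26.89 Ω
Step 3 — Parallel branch: R2 || L = 1/(1/R2 + 1/L) = 12.02 + j7.42 Ω.
Step 4 — Series with R1: Z_total = R1 + (R2 || L) = 34.52 + j7.42 Ω = 35.31∠12.1° Ω.
Step 5 — Power factor: PF = cos(φ) = Re(Z)/|Z| = 34.52/35.308 = 0.9777.
Step 6 — Type: Im(Z) = 7.42 ⇒ lagging (phase φ = 12.1°).

PF = 0.9777 (lagging, φ = 12.1°)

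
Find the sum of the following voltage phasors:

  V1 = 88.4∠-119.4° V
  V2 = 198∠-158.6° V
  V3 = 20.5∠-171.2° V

Step 1 — Convert each phasor to rectangular form:
  V1 = 88.4·(cos(-119.4°) + j·sin(-119.4°)) = -43.4 - j77.02 V
  V2 = 198·(cos(-158.6°) + j·sin(-158.6°)) = -184.3 - j72.25 V
  V3 = 20.5·(cos(-171.2°) + j·sin(-171.2°)) = -20.26 - j3.136 V
Step 2 — Sum components: V_total = -248 - j152.4 V.
Step 3 — Convert to polar: |V_total| = 291.1 V, ∠V_total = -148.4°.

V_total = 291.1∠-148.4° V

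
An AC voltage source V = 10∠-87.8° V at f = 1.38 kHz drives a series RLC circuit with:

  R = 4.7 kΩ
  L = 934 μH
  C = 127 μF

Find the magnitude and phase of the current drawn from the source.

Step 1 — Angular frequency: ω = 2π·f = 2π·1380 = 8671 rad/s.
Step 2 — Component impedances:
  R: Z = R = 4700 Ω
  L: Z = jωL = j·8671·0.000934 = 0 + j8.099 Ω
  C: Z = 1/(jωC) = -j/(ω·C) = 0 - j0.9081 Ω
Step 3 — Series combination: Z_total = R + L + C = 4700 + j7.19 Ω = 4700∠0.1° Ω.
Step 4 — Source phasor: V = 10∠-87.8° V = 0.3839 - j9.993 V.
Step 5 — Ohm's law: I = V / Z_total = (0.3839 - j9.993) / (4700 + j7.19) = 7.842e-05 - j0.002126 A.
Step 6 — Convert to polar: |I| = 0.002128 A, ∠I = -87.9°.

I = 0.002128∠-87.9° A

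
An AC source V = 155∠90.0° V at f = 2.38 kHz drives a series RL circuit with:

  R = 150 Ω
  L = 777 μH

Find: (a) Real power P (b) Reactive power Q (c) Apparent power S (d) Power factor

Step 1 — Angular frequency: ω = 2π·f = 2π·2380 = 1.495e+04 rad/s.
Step 2 — Component impedances:
  R: Z = R = 150 Ω
  L: Z = jωL = j·1.495e+04·0.000777 = 0 + j11.62 Ω
Step 3 — Series combination: Z_total = R + L = 150 + j11.62 Ω = 150.4∠4.4° Ω.
Step 4 — Source phasor: V = 155∠90.0° V = 0 + j155 V.
Step 5 — Current: I = V / Z = 0.07957 + j1.027 A = 1.03∠85.6° A.
Step 6 — Complex power: S = V·I* = 159.2 + j12.33 VA.
Step 7 — Real power: P = Re(S) = 159.2 W.
Step 8 — Reactive power: Q = Im(S) = 12.33 VAR.
Step 9 — Apparent power: |S| = 159.7 VA.
Step 10 — Power factor: PF = P/|S| = 0.997 (lagging).

(a) P = 159.2 W  (b) Q = 12.33 VAR  (c) S = 159.7 VA  (d) PF = 0.997 (lagging)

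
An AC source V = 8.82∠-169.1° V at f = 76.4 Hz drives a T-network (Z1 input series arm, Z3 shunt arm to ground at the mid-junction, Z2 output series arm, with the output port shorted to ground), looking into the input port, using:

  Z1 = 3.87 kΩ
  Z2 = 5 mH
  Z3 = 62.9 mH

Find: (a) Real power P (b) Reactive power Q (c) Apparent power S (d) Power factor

Step 1 — Angular frequency: ω = 2π·f = 2π·76.4 = 480 rad/s.
Step 2 — Component impedances:
  Z1: Z = R = 3870 Ω
  Z2: Z = jωL = j·480·0.005 = 0 + j2.4 Ω
  Z3: Z = jωL = j·480·0.0629 = 0 + j30.19 Ω
Step 3 — With the output port shorted to ground, the output series arm Z2 runs from the junction to ground; the shunt arm Z3 also runs from the junction to ground. They appear in parallel: Z3 || Z2 = 0 + j2.223 Ω.
Step 4 — Series with input arm Z1: Z_in = Z1 + (Z3 || Z2) = 3870 + j2.223 Ω = 3870∠0.0° Ω.
Step 5 — Source phasor: V = 8.82∠-169.1° V = -8.661 - j1.668 V.
Step 6 — Current: I = V / Z = -0.002238 - j0.0004297 A = 0.002279∠-169.1° A.
Step 7 — Complex power: S = V·I* = 0.0201 + j1.155e-05 VA.
Step 8 — Real power: P = Re(S) = 0.0201 W.
Step 9 — Reactive power: Q = Im(S) = 1.155e-05 VAR.
Step 10 — Apparent power: |S| = 0.0201 VA.
Step 11 — Power factor: PF = P/|S| = 1 (lagging).

(a) P = 0.0201 W  (b) Q = 1.155e-05 VAR  (c) S = 0.0201 VA  (d) PF = 1 (lagging)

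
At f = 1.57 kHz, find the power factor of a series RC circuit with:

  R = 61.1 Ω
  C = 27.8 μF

Step 1 — Angular frequency: ω = 2π·f = 2π·1570 = 9865 rad/s.
Step 2 — Component impedances:
  R: Z = R = 61.1 Ω
  C: Z = 1/(jωC) = -j/(ω·C) = 0 - j3.646 Ω
Step 3 — Series combination: Z_total = R + C = 61.1 - j3.646 Ω = 61.21∠-3.4° Ω.
Step 4 — Power factor: PF = cos(φ) = Re(Z)/|Z| = 61.1/61.21 = 0.9982.
Step 5 — Type: Im(Z) = -3.646 ⇒ leading (phase φ = -3.4°).

PF = 0.9982 (leading, φ = -3.4°)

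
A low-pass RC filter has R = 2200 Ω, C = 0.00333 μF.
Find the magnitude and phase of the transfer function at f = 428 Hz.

Step 1 — Angular frequency: ω = 2π·428 = 2689 rad/s.
Step 2 — Transfer function: H(jω) = 1/(1 + jωRC).
Step 3 — Denominator: 1 + jωRC = 1 + j·2689·2200·3.33e-09 = 1 + j0.0197.
Step 4 — H = 0.9996 - j0.01969.
Step 5 — Magnitude: |H| = 0.9998 (-0.0 dB); phase: φ = -1.1°.

|H| = 0.9998 (-0.0 dB), φ = -1.1°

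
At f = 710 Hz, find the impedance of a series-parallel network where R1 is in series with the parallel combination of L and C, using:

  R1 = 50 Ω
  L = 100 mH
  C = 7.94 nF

Step 1 — Angular frequency: ω = 2π·f = 2π·710 = 4461 rad/s.
Step 2 — Component impedances:
  R1: Z = R = 50 Ω
  L: Z = jωL = j·4461·0.1 = 0 + j446.1 Ω
  C: Z = 1/(jωC) = -j/(ω·C) = 0 - j2.823e+04 Ω
Step 3 — Parallel branch: L || C = 1/(1/L + 1/C) = 0 + j453.3 Ω.
Step 4 — Series with R1: Z_total = R1 + (L || C) = 50 + j453.3 Ω = 456∠83.7° Ω.

Z = 50 + j453.3 Ω = 456∠83.7° Ω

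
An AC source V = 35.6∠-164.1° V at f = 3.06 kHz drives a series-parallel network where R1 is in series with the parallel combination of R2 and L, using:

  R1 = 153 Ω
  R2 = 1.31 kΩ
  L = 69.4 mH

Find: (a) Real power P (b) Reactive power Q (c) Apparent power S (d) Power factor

Step 1 — Angular frequency: ω = 2π·f = 2π·3060 = 1.923e+04 rad/s.
Step 2 — Component impedances:
  R1: Z = R = 153 Ω
  R2: Z = R = 1310 Ω
  L: Z = jωL = j·1.923e+04·0.0694 = 0 + j1334 Ω
Step 3 — Parallel branch: R2 || L = 1/(1/R2 + 1/L) = 667 + j654.9 Ω.
Step 4 — Series with R1: Z_total = R1 + (R2 || L) = 820 + j654.9 Ω = 1049∠38.6° Ω.
Step 5 — Source phasor: V = 35.6∠-164.1° V = -34.24 - j9.753 V.
Step 6 — Current: I = V / Z = -0.03129 + j0.0131 A = 0.03392∠157.3° A.
Step 7 — Complex power: S = V·I* = 0.9436 + j0.7536 VA.
Step 8 — Real power: P = Re(S) = 0.9436 W.
Step 9 — Reactive power: Q = Im(S) = 0.7536 VAR.
Step 10 — Apparent power: |S| = 1.208 VA.
Step 11 — Power factor: PF = P/|S| = 0.7814 (lagging).

(a) P = 0.9436 W  (b) Q = 0.7536 VAR  (c) S = 1.208 VA  (d) PF = 0.7814 (lagging)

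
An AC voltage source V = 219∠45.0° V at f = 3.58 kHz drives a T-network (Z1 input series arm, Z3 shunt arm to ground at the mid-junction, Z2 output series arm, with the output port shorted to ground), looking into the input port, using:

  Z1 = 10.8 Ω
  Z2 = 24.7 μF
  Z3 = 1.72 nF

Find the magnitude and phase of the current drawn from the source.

Step 1 — Angular frequency: ω = 2π·f = 2π·3580 = 2.249e+04 rad/s.
Step 2 — Component impedances:
  Z1: Z = R = 10.8 Ω
  Z2: Z = 1/(jωC) = -j/(ω·C) = 0 - j1.8 Ω
  Z3: Z = 1/(jωC) = -j/(ω·C) = 0 - j2.585e+04 Ω
Step 3 — With the output port shorted to ground, the output series arm Z2 runs from the junction to ground; the shunt arm Z3 also runs from the junction to ground. They appear in parallel: Z3 || Z2 = 0 - j1.8 Ω.
Step 4 — Series with input arm Z1: Z_in = Z1 + (Z3 || Z2) = 10.8 - j1.8 Ω = 10.95∠-9.5° Ω.
Step 5 — Source phasor: V = 219∠45.0° V = 154.9 + j154.9 V.
Step 6 — Ohm's law: I = V / Z_total = (154.9 + j154.9) / (10.8 - j1.8) = 11.63 + j16.28 A.
Step 7 — Convert to polar: |I| = 20 A, ∠I = 54.5°.

I = 20∠54.5° A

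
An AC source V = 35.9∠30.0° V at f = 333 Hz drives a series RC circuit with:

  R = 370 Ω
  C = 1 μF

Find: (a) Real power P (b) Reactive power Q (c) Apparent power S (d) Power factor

Step 1 — Angular frequency: ω = 2π·f = 2π·333 = 2092 rad/s.
Step 2 — Component impedances:
  R: Z = R = 370 Ω
  C: Z = 1/(jωC) = -j/(ω·C) = 0 - j477.9 Ω
Step 3 — Series combination: Z_total = R + C = 370 - j477.9 Ω = 604.4∠-52.3° Ω.
Step 4 — Source phasor: V = 35.9∠30.0° V = 31.09 + j17.95 V.
Step 5 — Current: I = V / Z = 0.008005 + j0.05885 A = 0.0594∠82.3° A.
Step 6 — Complex power: S = V·I* = 1.305 - j1.686 VA.
Step 7 — Real power: P = Re(S) = 1.305 W.
Step 8 — Reactive power: Q = Im(S) = -1.686 VAR.
Step 9 — Apparent power: |S| = 2.132 VA.
Step 10 — Power factor: PF = P/|S| = 0.6122 (leading).

(a) P = 1.305 W  (b) Q = -1.686 VAR  (c) S = 2.132 VA  (d) PF = 0.6122 (leading)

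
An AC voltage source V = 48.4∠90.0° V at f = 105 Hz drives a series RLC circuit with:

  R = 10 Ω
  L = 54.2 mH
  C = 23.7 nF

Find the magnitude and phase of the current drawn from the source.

Step 1 — Angular frequency: ω = 2π·f = 2π·105 = 659.7 rad/s.
Step 2 — Component impedances:
  R: Z = R = 10 Ω
  L: Z = jωL = j·659.7·0.0542 = 0 + j35.76 Ω
  C: Z = 1/(jωC) = -j/(ω·C) = 0 - j6.396e+04 Ω
Step 3 — Series combination: Z_total = R + L + C = 10 - j6.392e+04 Ω = 6.392e+04∠-90.0° Ω.
Step 4 — Source phasor: V = 48.4∠90.0° V = 0 + j48.4 V.
Step 5 — Ohm's law: I = V / Z_total = (0 + j48.4) / (10 - j6.392e+04) = -0.0007572 + j1.185e-07 A.
Step 6 — Convert to polar: |I| = 0.0007572 A, ∠I = 180.0°.

I = 0.0007572∠180.0° A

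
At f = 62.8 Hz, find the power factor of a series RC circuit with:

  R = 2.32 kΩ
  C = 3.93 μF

Step 1 — Angular frequency: ω = 2π·f = 2π·62.8 = 394.6 rad/s.
Step 2 — Component impedances:
  R: Z = R = 2320 Ω
  C: Z = 1/(jωC) = -j/(ω·C) = 0 - j644.9 Ω
Step 3 — Series combination: Z_total = R + C = 2320 - j644.9 Ω = 2408∠-15.5° Ω.
Step 4 — Power factor: PF = cos(φ) = Re(Z)/|Z| = 2320/2408 = 0.9635.
Step 5 — Type: Im(Z) = -644.9 ⇒ leading (phase φ = -15.5°).

PF = 0.9635 (leading, φ = -15.5°)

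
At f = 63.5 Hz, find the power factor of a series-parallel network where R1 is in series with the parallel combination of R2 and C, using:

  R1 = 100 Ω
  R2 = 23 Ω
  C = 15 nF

Step 1 — Angular frequency: ω = 2π·f = 2π·63.5 = 399 rad/s.
Step 2 — Component impedances:
  R1: Z = R = 100 Ω
  R2: Z = R = 23 Ω
  C: Z = 1/(jωC) = -j/(ω·C) = 0 - j1.671e+05 Ω
Step 3 — Parallel branch: R2 || C = 1/(1/R2 + 1/C) = 23 - j0.003166 Ω.
Step 4 — Series with R1: Z_total = R1 + (R2 || C) = 123 - j0.003166 Ω = 123∠-0.0° Ω.
Step 5 — Power factor: PF = cos(φ) = Re(Z)/|Z| = 123/123 = 1.
Step 6 — Type: Im(Z) = -0.003166 ⇒ leading (phase φ = -0.0°).

PF = 1 (leading, φ = -0.0°)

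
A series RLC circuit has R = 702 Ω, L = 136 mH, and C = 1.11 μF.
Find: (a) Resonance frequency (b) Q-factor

Step 1 — Resonance condition Im(Z)=0 gives ω₀ = 1/√(LC).
Step 2 — ω₀ = 1/√(0.136·1.11e-06) = 2574 rad/s.
Step 3 — f₀ = ω₀/(2π) = 409.6 Hz.
Step 4 — Series Q: Q = ω₀L/R = 2574·0.136/702 = 0.4986.

(a) f₀ = 409.6 Hz  (b) Q = 0.4986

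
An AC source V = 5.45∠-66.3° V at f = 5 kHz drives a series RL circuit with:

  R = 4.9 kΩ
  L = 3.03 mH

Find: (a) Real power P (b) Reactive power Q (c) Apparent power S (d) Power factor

Step 1 — Angular frequency: ω = 2π·f = 2π·5000 = 3.142e+04 rad/s.
Step 2 — Component impedances:
  R: Z = R = 4900 Ω
  L: Z = jωL = j·3.142e+04·0.00303 = 0 + j95.19 Ω
Step 3 — Series combination: Z_total = R + L = 4900 + j95.19 Ω = 4901∠1.1° Ω.
Step 4 — Source phasor: V = 5.45∠-66.3° V = 2.191 - j4.99 V.
Step 5 — Current: I = V / Z = 0.0004271 - j0.001027 A = 0.001112∠-67.4° A.
Step 6 — Complex power: S = V·I* = 0.006059 + j0.0001177 VA.
Step 7 — Real power: P = Re(S) = 0.006059 W.
Step 8 — Reactive power: Q = Im(S) = 0.0001177 VAR.
Step 9 — Apparent power: |S| = 0.006061 VA.
Step 10 — Power factor: PF = P/|S| = 0.9998 (lagging).

(a) P = 0.006059 W  (b) Q = 0.0001177 VAR  (c) S = 0.006061 VA  (d) PF = 0.9998 (lagging)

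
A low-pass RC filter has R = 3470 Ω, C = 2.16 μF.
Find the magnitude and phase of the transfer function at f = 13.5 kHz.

Step 1 — Angular frequency: ω = 2π·1.35e+04 = 8.482e+04 rad/s.
Step 2 — Transfer function: H(jω) = 1/(1 + jωRC).
Step 3 — Denominator: 1 + jωRC = 1 + j·8.482e+04·3470·2.16e-06 = 1 + j635.8.
Step 4 — H = 2.474e-06 - j0.001573.
Step 5 — Magnitude: |H| = 0.001573 (-56.1 dB); phase: φ = -89.9°.

|H| = 0.001573 (-56.1 dB), φ = -89.9°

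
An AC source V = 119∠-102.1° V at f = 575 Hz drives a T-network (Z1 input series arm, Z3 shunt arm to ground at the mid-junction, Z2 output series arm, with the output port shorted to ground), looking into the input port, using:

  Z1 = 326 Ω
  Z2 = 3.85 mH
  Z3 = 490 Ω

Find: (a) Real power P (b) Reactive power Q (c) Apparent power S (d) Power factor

Step 1 — Angular frequency: ω = 2π·f = 2π·575 = 3613 rad/s.
Step 2 — Component impedances:
  Z1: Z = R = 326 Ω
  Z2: Z = jωL = j·3613·0.00385 = 0 + j13.91 Ω
  Z3: Z = R = 490 Ω
Step 3 — With the output port shorted to ground, the output series arm Z2 runs from the junction to ground; the shunt arm Z3 also runs from the junction to ground. They appear in parallel: Z3 || Z2 = 0.3945 + j13.9 Ω.
Step 4 — Series with input arm Z1: Z_in = Z1 + (Z3 || Z2) = 326.4 + j13.9 Ω = 326.7∠2.4° Ω.
Step 5 — Source phasor: V = 119∠-102.1° V = -24.94 - j116.4 V.
Step 6 — Current: I = V / Z = -0.09144 - j0.3526 A = 0.3643∠-104.5° A.
Step 7 — Complex power: S = V·I* = 43.31 + j1.844 VA.
Step 8 — Real power: P = Re(S) = 43.31 W.
Step 9 — Reactive power: Q = Im(S) = 1.844 VAR.
Step 10 — Apparent power: |S| = 43.35 VA.
Step 11 — Power factor: PF = P/|S| = 0.9991 (lagging).

(a) P = 43.31 W  (b) Q = 1.844 VAR  (c) S = 43.35 VA  (d) PF = 0.9991 (lagging)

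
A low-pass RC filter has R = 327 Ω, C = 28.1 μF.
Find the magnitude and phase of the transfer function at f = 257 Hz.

Step 1 — Angular frequency: ω = 2π·257 = 1615 rad/s.
Step 2 — Transfer function: H(jω) = 1/(1 + jωRC).
Step 3 — Denominator: 1 + jωRC = 1 + j·1615·327·2.81e-05 = 1 + j14.84.
Step 4 — H = 0.004522 - j0.06709.
Step 5 — Magnitude: |H| = 0.06724 (-23.4 dB); phase: φ = -86.1°.

|H| = 0.06724 (-23.4 dB), φ = -86.1°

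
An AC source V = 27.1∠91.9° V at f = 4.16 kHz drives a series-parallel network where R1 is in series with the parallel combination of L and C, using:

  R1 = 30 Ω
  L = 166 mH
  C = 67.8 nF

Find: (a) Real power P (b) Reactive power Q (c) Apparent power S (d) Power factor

Step 1 — Angular frequency: ω = 2π·f = 2π·4160 = 2.614e+04 rad/s.
Step 2 — Component impedances:
  R1: Z = R = 30 Ω
  L: Z = jωL = j·2.614e+04·0.166 = 0 + j4339 Ω
  C: Z = 1/(jωC) = -j/(ω·C) = 0 - j564.3 Ω
Step 3 — Parallel branch: L || C = 1/(1/L + 1/C) = 0 - j648.6 Ω.
Step 4 — Series with R1: Z_total = R1 + (L || C) = 30 - j648.6 Ω = 649.3∠-87.4° Ω.
Step 5 — Source phasor: V = 27.1∠91.9° V = -0.8985 + j27.09 V.
Step 6 — Current: I = V / Z = -0.04173 + j0.0005449 A = 0.04174∠179.3° A.
Step 7 — Complex power: S = V·I* = 0.05225 - j1.13 VA.
Step 8 — Real power: P = Re(S) = 0.05225 W.
Step 9 — Reactive power: Q = Im(S) = -1.13 VAR.
Step 10 — Apparent power: |S| = 1.131 VA.
Step 11 — Power factor: PF = P/|S| = 0.0462 (leading).

(a) P = 0.05225 W  (b) Q = -1.13 VAR  (c) S = 1.131 VA  (d) PF = 0.0462 (leading)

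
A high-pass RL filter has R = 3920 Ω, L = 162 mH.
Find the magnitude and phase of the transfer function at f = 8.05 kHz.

Step 1 — Angular frequency: ω = 2π·8050 = 5.058e+04 rad/s.
Step 2 — Transfer function: H(jω) = jωL/(R + jωL).
Step 3 — Numerator jωL = j·8194; denominator R + jωL = 3920 + j8194.
Step 4 — H = 0.8138 + j0.3893.
Step 5 — Magnitude: |H| = 0.9021 (-0.9 dB); phase: φ = 25.6°.

|H| = 0.9021 (-0.9 dB), φ = 25.6°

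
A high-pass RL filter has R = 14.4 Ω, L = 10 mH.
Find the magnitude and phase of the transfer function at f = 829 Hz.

Step 1 — Angular frequency: ω = 2π·829 = 5209 rad/s.
Step 2 — Transfer function: H(jω) = jωL/(R + jωL).
Step 3 — Numerator jωL = j·52.09; denominator R + jωL = 14.4 + j52.09.
Step 4 — H = 0.929 + j0.2568.
Step 5 — Magnitude: |H| = 0.9638 (-0.3 dB); phase: φ = 15.5°.

|H| = 0.9638 (-0.3 dB), φ = 15.5°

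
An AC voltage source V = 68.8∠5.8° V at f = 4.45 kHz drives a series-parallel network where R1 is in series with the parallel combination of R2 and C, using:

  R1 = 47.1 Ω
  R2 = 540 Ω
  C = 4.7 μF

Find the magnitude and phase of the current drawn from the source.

Step 1 — Angular frequency: ω = 2π·f = 2π·4450 = 2.796e+04 rad/s.
Step 2 — Component impedances:
  R1: Z = R = 47.1 Ω
  R2: Z = R = 540 Ω
  C: Z = 1/(jωC) = -j/(ω·C) = 0 - j7.61 Ω
Step 3 — Parallel branch: R2 || C = 1/(1/R2 + 1/C) = 0.1072 - j7.608 Ω.
Step 4 — Series with R1: Z_total = R1 + (R2 || C) = 47.21 - j7.608 Ω = 47.82∠-9.2° Ω.
Step 5 — Source phasor: V = 68.8∠5.8° V = 68.45 + j6.953 V.
Step 6 — Ohm's law: I = V / Z_total = (68.45 + j6.953) / (47.21 - j7.608) = 1.39 + j0.3713 A.
Step 7 — Convert to polar: |I| = 1.439 A, ∠I = 15.0°.

I = 1.439∠15.0° A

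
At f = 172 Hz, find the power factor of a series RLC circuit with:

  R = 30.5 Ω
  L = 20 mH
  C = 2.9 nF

Step 1 — Angular frequency: ω = 2π·f = 2π·172 = 1081 rad/s.
Step 2 — Component impedances:
  R: Z = R = 30.5 Ω
  L: Z = jωL = j·1081·0.02 = 0 + j21.61 Ω
  C: Z = 1/(jωC) = -j/(ω·C) = 0 - j3.191e+05 Ω
Step 3 — Series combination: Z_total = R + L + C = 30.5 - j3.191e+05 Ω = 3.191e+05∠-90.0° Ω.
Step 4 — Power factor: PF = cos(φ) = Re(Z)/|Z| = 30.5/3.1905e+05 = 9.56e-05.
Step 5 — Type: Im(Z) = -3.191e+05 ⇒ leading (phase φ = -90.0°).

PF = 9.56e-05 (leading, φ = -90.0°)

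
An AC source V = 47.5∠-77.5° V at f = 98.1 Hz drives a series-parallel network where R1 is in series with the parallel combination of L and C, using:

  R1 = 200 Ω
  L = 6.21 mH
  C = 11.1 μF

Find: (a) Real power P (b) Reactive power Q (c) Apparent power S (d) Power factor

Step 1 — Angular frequency: ω = 2π·f = 2π·98.1 = 616.4 rad/s.
Step 2 — Component impedances:
  R1: Z = R = 200 Ω
  L: Z = jωL = j·616.4·0.00621 = 0 + j3.828 Ω
  C: Z = 1/(jωC) = -j/(ω·C) = 0 - j146.2 Ω
Step 3 — Parallel branch: L || C = 1/(1/L + 1/C) = 0 + j3.931 Ω.
Step 4 — Series with R1: Z_total = R1 + (L || C) = 200 + j3.931 Ω = 200∠1.1° Ω.
Step 5 — Source phasor: V = 47.5∠-77.5° V = 10.28 - j46.37 V.
Step 6 — Current: I = V / Z = 0.04683 - j0.2328 A = 0.2375∠-78.6° A.
Step 7 — Complex power: S = V·I* = 11.28 + j0.2216 VA.
Step 8 — Real power: P = Re(S) = 11.28 W.
Step 9 — Reactive power: Q = Im(S) = 0.2216 VAR.
Step 10 — Apparent power: |S| = 11.28 VA.
Step 11 — Power factor: PF = P/|S| = 0.9998 (lagging).

(a) P = 11.28 W  (b) Q = 0.2216 VAR  (c) S = 11.28 VA  (d) PF = 0.9998 (lagging)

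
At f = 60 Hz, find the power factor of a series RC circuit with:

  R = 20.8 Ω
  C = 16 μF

Step 1 — Angular frequency: ω = 2π·f = 2π·60 = 377 rad/s.
Step 2 — Component impedances:
  R: Z = R = 20.8 Ω
  C: Z = 1/(jωC) = -j/(ω·C) = 0 - j165.8 Ω
Step 3 — Series combination: Z_total = R + C = 20.8 - j165.8 Ω = 167.1∠-82.8° Ω.
Step 4 — Power factor: PF = cos(φ) = Re(Z)/|Z| = 20.8/167.1 = 0.1245.
Step 5 — Type: Im(Z) = -165.8 ⇒ leading (phase φ = -82.8°).

PF = 0.1245 (leading, φ = -82.8°)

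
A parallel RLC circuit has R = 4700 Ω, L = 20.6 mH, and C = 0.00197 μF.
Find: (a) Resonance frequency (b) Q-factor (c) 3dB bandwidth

Step 1 — Resonance: ω₀ = 1/√(LC) = 1/√(0.0206·1.97e-09) = 1.57e+05 rad/s.
Step 2 — f₀ = ω₀/(2π) = 2.498e+04 Hz.
Step 3 — Parallel Q: Q = R/(ω₀L) = 4700/(1.57e+05·0.0206) = 1.453.
Step 4 — Bandwidth: Δω = ω₀/Q = 1.08e+05 rad/s; BW = Δω/(2π) = 1.719e+04 Hz.

(a) f₀ = 2.498e+04 Hz  (b) Q = 1.453  (c) BW = 1.719e+04 Hz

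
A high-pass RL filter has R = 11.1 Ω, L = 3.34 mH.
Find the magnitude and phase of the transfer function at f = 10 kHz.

Step 1 — Angular frequency: ω = 2π·1e+04 = 6.283e+04 rad/s.
Step 2 — Transfer function: H(jω) = jωL/(R + jωL).
Step 3 — Numerator jωL = j·209.9; denominator R + jωL = 11.1 + j209.9.
Step 4 — H = 0.9972 + j0.05275.
Step 5 — Magnitude: |H| = 0.9986 (-0.0 dB); phase: φ = 3.0°.

|H| = 0.9986 (-0.0 dB), φ = 3.0°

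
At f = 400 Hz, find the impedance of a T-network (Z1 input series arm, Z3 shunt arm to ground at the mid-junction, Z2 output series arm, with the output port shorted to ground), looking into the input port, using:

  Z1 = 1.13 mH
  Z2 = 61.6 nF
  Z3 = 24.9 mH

Step 1 — Angular frequency: ω = 2π·f = 2π·400 = 2513 rad/s.
Step 2 — Component impedances:
  Z1: Z = jωL = j·2513·0.00113 = 0 + j2.84 Ω
  Z2: Z = 1/(jωC) = -j/(ω·C) = 0 - j6459 Ω
  Z3: Z = jωL = j·2513·0.0249 = 0 + j62.58 Ω
Step 3 — With the output port shorted to ground, the output series arm Z2 runs from the junction to ground; the shunt arm Z3 also runs from the junction to ground. They appear in parallel: Z3 || Z2 = 0 + j63.19 Ω.
Step 4 — Series with input arm Z1: Z_in = Z1 + (Z3 || Z2) = 0 + j66.03 Ω = 66.03∠90.0° Ω.

Z = 0 + j66.03 Ω = 66.03∠90.0° Ω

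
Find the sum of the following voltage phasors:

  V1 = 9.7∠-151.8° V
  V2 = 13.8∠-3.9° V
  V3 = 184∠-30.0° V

Step 1 — Convert each phasor to rectangular form:
  V1 = 9.7·(cos(-151.8°) + j·sin(-151.8°)) = -8.549 - j4.584 V
  V2 = 13.8·(cos(-3.9°) + j·sin(-3.9°)) = 13.77 - j0.9386 V
  V3 = 184·(cos(-30.0°) + j·sin(-30.0°)) = 159.3 - j92 V
Step 2 — Sum components: V_total = 164.6 - j97.52 V.
Step 3 — Convert to polar: |V_total| = 191.3 V, ∠V_total = -30.7°.

V_total = 191.3∠-30.7° V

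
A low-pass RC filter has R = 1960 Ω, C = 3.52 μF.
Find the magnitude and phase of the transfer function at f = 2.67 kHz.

Step 1 — Angular frequency: ω = 2π·2670 = 1.678e+04 rad/s.
Step 2 — Transfer function: H(jω) = 1/(1 + jωRC).
Step 3 — Denominator: 1 + jωRC = 1 + j·1.678e+04·1960·3.52e-06 = 1 + j115.7.
Step 4 — H = 7.464e-05 - j0.008639.
Step 5 — Magnitude: |H| = 0.00864 (-41.3 dB); phase: φ = -89.5°.

|H| = 0.00864 (-41.3 dB), φ = -89.5°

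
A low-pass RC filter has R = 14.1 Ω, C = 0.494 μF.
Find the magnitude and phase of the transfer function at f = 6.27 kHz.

Step 1 — Angular frequency: ω = 2π·6270 = 3.94e+04 rad/s.
Step 2 — Transfer function: H(jω) = 1/(1 + jωRC).
Step 3 — Denominator: 1 + jωRC = 1 + j·3.94e+04·14.1·4.94e-07 = 1 + j0.2744.
Step 4 — H = 0.93 - j0.2552.
Step 5 — Magnitude: |H| = 0.9644 (-0.3 dB); phase: φ = -15.3°.

|H| = 0.9644 (-0.3 dB), φ = -15.3°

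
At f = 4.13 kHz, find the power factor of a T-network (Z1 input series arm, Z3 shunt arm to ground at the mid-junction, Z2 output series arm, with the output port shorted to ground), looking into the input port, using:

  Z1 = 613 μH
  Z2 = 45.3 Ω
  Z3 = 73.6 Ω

Step 1 — Angular frequency: ω = 2π·f = 2π·4130 = 2.595e+04 rad/s.
Step 2 — Component impedances:
  Z1: Z = jωL = j·2.595e+04·0.000613 = 0 + j15.91 Ω
  Z2: Z = R = 45.3 Ω
  Z3: Z = R = 73.6 Ω
Step 3 — With the output port shorted to ground, the output series arm Z2 runs from the junction to ground; the shunt arm Z3 also runs from the junction to ground. They appear in parallel: Z3 || Z2 = 28.04 Ω.
Step 4 — Series with input arm Z1: Z_in = Z1 + (Z3 || Z2) = 28.04 + j15.91 Ω = 32.24∠29.6° Ω.
Step 5 — Power factor: PF = cos(φ) = Re(Z)/|Z| = 28.041/32.239 = 0.8698.
Step 6 — Type: Im(Z) = 15.91 ⇒ lagging (phase φ = 29.6°).

PF = 0.8698 (lagging, φ = 29.6°)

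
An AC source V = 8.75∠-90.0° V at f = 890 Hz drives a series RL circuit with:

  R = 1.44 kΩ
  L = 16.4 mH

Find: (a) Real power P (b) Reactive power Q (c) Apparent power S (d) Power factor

Step 1 — Angular frequency: ω = 2π·f = 2π·890 = 5592 rad/s.
Step 2 — Component impedances:
  R: Z = R = 1440 Ω
  L: Z = jωL = j·5592·0.0164 = 0 + j91.71 Ω
Step 3 — Series combination: Z_total = R + L = 1440 + j91.71 Ω = 1443∠3.6° Ω.
Step 4 — Source phasor: V = 8.75∠-90.0° V = 0 - j8.75 V.
Step 5 — Current: I = V / Z = -0.0003854 - j0.006052 A = 0.006064∠-93.6° A.
Step 6 — Complex power: S = V·I* = 0.05295 + j0.003372 VA.
Step 7 — Real power: P = Re(S) = 0.05295 W.
Step 8 — Reactive power: Q = Im(S) = 0.003372 VAR.
Step 9 — Apparent power: |S| = 0.05306 VA.
Step 10 — Power factor: PF = P/|S| = 0.998 (lagging).

(a) P = 0.05295 W  (b) Q = 0.003372 VAR  (c) S = 0.05306 VA  (d) PF = 0.998 (lagging)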